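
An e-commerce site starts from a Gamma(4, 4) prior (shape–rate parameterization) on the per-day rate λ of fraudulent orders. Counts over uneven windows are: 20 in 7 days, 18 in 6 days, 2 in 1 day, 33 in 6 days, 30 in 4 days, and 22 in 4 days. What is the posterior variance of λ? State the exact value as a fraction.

Total count: 20 + 18 + 2 + 33 + 30 + 22 = 125.
Total exposure: 7 + 6 + 1 + 6 + 4 + 4 = 28 days.
Gamma(α, β) with Poisson data over total exposure Σt gives posterior Gamma(α+Σx, β+Σt) = Gamma(129, 32).
Posterior variance = α'/β'² = 129/1024.

129/1024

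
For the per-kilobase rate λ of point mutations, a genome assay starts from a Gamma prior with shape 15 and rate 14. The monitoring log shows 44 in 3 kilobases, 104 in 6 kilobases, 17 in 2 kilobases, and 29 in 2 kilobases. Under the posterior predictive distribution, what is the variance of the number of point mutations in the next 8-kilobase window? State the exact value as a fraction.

Total count: 44 + 104 + 17 + 29 = 194.
Total exposure: 3 + 6 + 2 + 2 = 13 kilobases.
Posterior: α' = 15 + 194 = 209, β' = 14 + 13 = 27.
The posterior predictive for a window of length T is Negative Binomial with variance T·α'·(β'+T)/β'² = 8·209·35/729 = 58520/729.

58520/729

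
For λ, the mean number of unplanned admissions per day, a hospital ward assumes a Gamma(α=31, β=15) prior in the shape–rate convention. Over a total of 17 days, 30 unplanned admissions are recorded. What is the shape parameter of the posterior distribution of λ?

61

Total count 30 over total exposure 17 days.
Gamma(α, β) with Poisson data over total exposure Σt gives posterior Gamma(α+Σx, β+Σt) = Gamma(61, 32).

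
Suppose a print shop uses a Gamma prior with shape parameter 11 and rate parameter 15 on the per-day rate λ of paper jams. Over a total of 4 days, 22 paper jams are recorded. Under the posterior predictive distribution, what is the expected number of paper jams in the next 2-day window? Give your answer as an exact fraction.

66/19

Total count 22 over total exposure 4 days.
By Gamma–Poisson conjugacy, the posterior is Gamma(α + Σx, β + Σt) = Gamma(11 + 22, 15 + 4) = Gamma(33, 19).
Predictive mean over a 2-day window = T·E[λ|data] = 2·33/19 = 66/19.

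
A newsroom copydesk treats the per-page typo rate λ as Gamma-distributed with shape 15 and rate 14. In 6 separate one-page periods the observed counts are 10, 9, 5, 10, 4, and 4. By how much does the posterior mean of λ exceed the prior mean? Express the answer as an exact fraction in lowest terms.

Total count: 10 + 9 + 5 + 10 + 4 + 4 = 42.
Total exposure: 6 pages.
By Gamma–Poisson conjugacy, the posterior is Gamma(α + Σx, β + Σt) = Gamma(15 + 42, 14 + 6) = Gamma(57, 20).
Posterior mean = 57/20 = 57/20; prior mean = 15/14 = 15/14. Difference = 57/20 − 15/14 = 249/140.

249/140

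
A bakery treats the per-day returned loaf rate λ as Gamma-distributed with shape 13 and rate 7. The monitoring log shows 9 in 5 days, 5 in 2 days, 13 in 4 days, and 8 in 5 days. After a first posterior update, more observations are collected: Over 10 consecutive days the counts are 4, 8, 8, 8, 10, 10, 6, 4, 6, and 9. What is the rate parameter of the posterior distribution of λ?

33

Total count: 9 + 5 + 13 + 8 = 35.
Total exposure: 5 + 2 + 4 + 5 = 16 days.
After the first batch: Gamma(13 + 35, 7 + 16) = Gamma(48, 23).
Total count: 4 + 8 + 8 + 8 + 10 + 10 + 6 + 4 + 6 + 9 = 73.
Total exposure: 10 days.
After the second batch: Gamma(48 + 73, 23 + 10) = Gamma(121, 33).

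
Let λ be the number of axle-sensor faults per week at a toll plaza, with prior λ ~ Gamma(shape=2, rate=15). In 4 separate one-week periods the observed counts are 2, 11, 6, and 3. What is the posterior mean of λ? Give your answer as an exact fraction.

Total count: 2 + 11 + 6 + 3 = 22.
Total exposure: 4 weeks.
Gamma(α, β) with Poisson data over total exposure Σt gives posterior Gamma(α+Σx, β+Σt) = Gamma(24, 19).
Posterior mean = α'/β' = 24/19.

24/19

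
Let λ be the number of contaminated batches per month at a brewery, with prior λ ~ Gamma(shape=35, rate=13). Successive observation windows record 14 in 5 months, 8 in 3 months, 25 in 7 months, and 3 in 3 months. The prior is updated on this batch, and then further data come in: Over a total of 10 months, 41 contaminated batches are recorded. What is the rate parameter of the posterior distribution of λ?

Total count: 14 + 8 + 25 + 3 = 50.
Total exposure: 5 + 3 + 7 + 3 = 18 months.
After the first batch: Gamma(35 + 50, 13 + 18) = Gamma(85, 31).
Total count 41 over total exposure 10 months.
After the second batch: Gamma(85 + 41, 31 + 10) = Gamma(126, 41).

41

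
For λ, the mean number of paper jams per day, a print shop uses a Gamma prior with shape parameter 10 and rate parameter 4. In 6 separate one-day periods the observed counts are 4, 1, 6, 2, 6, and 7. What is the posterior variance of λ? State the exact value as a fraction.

Total count: 4 + 1 + 6 + 2 + 6 + 7 = 26.
Total exposure: 6 days.
Posterior: α' = 10 + 26 = 36, β' = 4 + 6 = 10.
Posterior variance = α'/β'² = 36/100 = 9/25.

9/25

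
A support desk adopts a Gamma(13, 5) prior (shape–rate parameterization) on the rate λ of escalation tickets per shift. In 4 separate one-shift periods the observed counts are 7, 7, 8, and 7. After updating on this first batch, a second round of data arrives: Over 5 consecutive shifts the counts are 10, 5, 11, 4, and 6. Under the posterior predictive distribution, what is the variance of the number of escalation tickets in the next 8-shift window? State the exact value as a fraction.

3432/49

Total count: 7 + 7 + 8 + 7 = 29.
Total exposure: 4 shifts.
After the first batch: Gamma(13 + 29, 5 + 4) = Gamma(42, 9).
Total count: 10 + 5 + 11 + 4 + 6 = 36.
Total exposure: 5 shifts.
After the second batch: Gamma(42 + 36, 9 + 5) = Gamma(78, 14).
The posterior predictive for a window of length T is Negative Binomial with variance T·α'·(β'+T)/β'² = 8·78·22/196 = 3432/49.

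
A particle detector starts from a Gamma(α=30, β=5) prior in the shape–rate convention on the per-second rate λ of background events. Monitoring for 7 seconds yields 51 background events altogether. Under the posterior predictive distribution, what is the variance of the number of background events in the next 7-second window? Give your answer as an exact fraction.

1197/16

Total count 51 over total exposure 7 seconds.
By Gamma–Poisson conjugacy, the posterior is Gamma(α + Σx, β + Σt) = Gamma(30 + 51, 5 + 7) = Gamma(81, 12).
The posterior predictive for a window of length T is Negative Binomial with variance T·α'·(β'+T)/β'² = 7·81·19/144 = 1197/16.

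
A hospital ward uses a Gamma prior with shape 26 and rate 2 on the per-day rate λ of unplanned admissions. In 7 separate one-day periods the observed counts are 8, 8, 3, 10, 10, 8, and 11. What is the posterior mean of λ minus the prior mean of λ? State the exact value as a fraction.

Total count: 8 + 8 + 3 + 10 + 10 + 8 + 11 = 58.
Total exposure: 7 days.
By Gamma–Poisson conjugacy, the posterior is Gamma(α + Σx, β + Σt) = Gamma(26 + 58, 2 + 7) = Gamma(84, 9).
Posterior mean = 84/9 = 28/3; prior mean = 26/2 = 13. Difference = 28/3 − 13 = -11/3.

-11/3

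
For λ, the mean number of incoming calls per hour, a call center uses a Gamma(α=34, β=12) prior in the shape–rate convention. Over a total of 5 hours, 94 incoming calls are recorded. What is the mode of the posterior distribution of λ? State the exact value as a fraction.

Total count 94 over total exposure 5 hours.
Conjugate update: add total count to the shape and total exposure to the rate, giving Gamma(128, 17).
Posterior mode = (α'−1)/β' = 127/17.

127/17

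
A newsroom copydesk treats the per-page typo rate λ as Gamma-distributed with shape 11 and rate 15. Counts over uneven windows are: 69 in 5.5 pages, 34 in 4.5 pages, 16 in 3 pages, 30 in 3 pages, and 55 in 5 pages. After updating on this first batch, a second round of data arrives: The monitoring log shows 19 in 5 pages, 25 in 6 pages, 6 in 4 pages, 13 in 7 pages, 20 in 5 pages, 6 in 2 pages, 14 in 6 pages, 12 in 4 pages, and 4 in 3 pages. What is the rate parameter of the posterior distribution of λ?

78

Total count: 69 + 34 + 16 + 30 + 55 = 204.
Total exposure: 5.5 + 4.5 + 3 + 3 + 5 = 21 pages.
After the first batch: Gamma(11 + 204, 15 + 21) = Gamma(215, 36).
Total count: 19 + 25 + 6 + 13 + 20 + 6 + 14 + 12 + 4 = 119.
Total exposure: 5 + 6 + 4 + 7 + 5 + 2 + 6 + 4 + 3 = 42 pages.
After the second batch: Gamma(215 + 119, 36 + 42) = Gamma(334, 78).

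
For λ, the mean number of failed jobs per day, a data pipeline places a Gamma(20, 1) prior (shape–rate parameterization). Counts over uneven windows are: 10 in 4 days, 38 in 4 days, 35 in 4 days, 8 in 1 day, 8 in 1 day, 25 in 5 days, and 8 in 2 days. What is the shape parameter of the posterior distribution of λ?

Total count: 10 + 38 + 35 + 8 + 8 + 25 + 8 = 132.
Total exposure: 4 + 4 + 4 + 1 + 1 + 5 + 2 = 21 days.
Conjugate update: add total count to the shape and total exposure to the rate, giving Gamma(152, 22).

152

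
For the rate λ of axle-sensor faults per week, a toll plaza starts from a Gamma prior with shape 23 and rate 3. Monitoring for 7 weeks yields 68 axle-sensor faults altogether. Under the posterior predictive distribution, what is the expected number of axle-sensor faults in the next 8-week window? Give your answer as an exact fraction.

Total count 68 over total exposure 7 weeks.
Gamma(α, β) with Poisson data over total exposure Σt gives posterior Gamma(α+Σx, β+Σt) = Gamma(91, 10).
Predictive mean over an 8-week window = T·E[λ|data] = 8·91/10 = 364/5.

364/5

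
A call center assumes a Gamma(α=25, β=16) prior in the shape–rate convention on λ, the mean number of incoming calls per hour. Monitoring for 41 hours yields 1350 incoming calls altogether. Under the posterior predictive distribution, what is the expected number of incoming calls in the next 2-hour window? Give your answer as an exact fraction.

Total count 1350 over total exposure 41 hours.
By Gamma–Poisson conjugacy, the posterior is Gamma(α + Σx, β + Σt) = Gamma(25 + 1350, 16 + 41) = Gamma(1375, 57).
Predictive mean over a 2-hour window = T·E[λ|data] = 2·1375/57 = 2750/57.

2750/57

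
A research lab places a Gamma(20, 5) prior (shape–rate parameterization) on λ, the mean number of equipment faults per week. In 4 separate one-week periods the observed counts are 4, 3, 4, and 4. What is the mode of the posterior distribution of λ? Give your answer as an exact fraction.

Total count: 4 + 3 + 4 + 4 = 15.
Total exposure: 4 weeks.
Conjugate update: add total count to the shape and total exposure to the rate, giving Gamma(35, 9).
Posterior mode = (α'−1)/β' = 34/9.

34/9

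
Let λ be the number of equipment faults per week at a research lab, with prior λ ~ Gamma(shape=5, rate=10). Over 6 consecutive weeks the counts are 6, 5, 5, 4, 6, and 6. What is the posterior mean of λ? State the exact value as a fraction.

Total count: 6 + 5 + 5 + 4 + 6 + 6 = 32.
Total exposure: 6 weeks.
Conjugate update: add total count to the shape and total exposure to the rate, giving Gamma(37, 16).
Posterior mean = α'/β' = 37/16.

37/16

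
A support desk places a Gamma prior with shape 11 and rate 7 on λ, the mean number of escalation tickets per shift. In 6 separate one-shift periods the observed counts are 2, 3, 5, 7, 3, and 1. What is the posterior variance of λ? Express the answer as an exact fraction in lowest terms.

Total count: 2 + 3 + 5 + 7 + 3 + 1 = 21.
Total exposure: 6 shifts.
Posterior: α' = 11 + 21 = 32, β' = 7 + 6 = 13.
Posterior variance = α'/β'² = 32/169.

32/169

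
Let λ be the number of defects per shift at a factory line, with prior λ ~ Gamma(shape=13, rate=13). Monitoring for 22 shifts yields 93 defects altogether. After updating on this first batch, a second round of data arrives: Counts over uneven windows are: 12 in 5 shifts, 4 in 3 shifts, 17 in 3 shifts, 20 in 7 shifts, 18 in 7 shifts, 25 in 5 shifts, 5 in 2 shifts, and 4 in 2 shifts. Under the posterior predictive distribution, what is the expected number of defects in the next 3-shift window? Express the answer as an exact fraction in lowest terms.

211/23

Total count 93 over total exposure 22 shifts.
After the first batch: Gamma(13 + 93, 13 + 22) = Gamma(106, 35).
Total count: 12 + 4 + 17 + 20 + 18 + 25 + 5 + 4 = 105.
Total exposure: 5 + 3 + 3 + 7 + 7 + 5 + 2 + 2 = 34 shifts.
After the second batch: Gamma(106 + 105, 35 + 34) = Gamma(211, 69).
Predictive mean over a 3-shift window = T·E[λ|data] = 3·211/69 = 211/23.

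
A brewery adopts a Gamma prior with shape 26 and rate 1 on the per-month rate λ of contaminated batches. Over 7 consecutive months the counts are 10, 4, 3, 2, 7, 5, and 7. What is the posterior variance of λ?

Total count: 10 + 4 + 3 + 2 + 7 + 5 + 7 = 38.
Total exposure: 7 months.
Conjugate update: add total count to the shape and total exposure to the rate, giving Gamma(64, 8).
Posterior variance = α'/β'² = 64/64 = 1.

1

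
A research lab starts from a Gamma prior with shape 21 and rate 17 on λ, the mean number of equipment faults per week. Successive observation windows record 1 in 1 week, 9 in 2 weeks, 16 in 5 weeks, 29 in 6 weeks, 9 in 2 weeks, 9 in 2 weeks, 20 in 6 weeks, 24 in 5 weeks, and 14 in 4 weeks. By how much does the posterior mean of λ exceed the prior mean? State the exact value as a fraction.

Total count: 1 + 9 + 16 + 29 + 9 + 9 + 20 + 24 + 14 = 131.
Total exposure: 1 + 2 + 5 + 6 + 2 + 2 + 6 + 5 + 4 = 33 weeks.
By Gamma–Poisson conjugacy, the posterior is Gamma(α + Σx, β + Σt) = Gamma(21 + 131, 17 + 33) = Gamma(152, 50).
Posterior mean = 152/50 = 76/25; prior mean = 21/17 = 21/17. Difference = 76/25 − 21/17 = 767/425.

767/425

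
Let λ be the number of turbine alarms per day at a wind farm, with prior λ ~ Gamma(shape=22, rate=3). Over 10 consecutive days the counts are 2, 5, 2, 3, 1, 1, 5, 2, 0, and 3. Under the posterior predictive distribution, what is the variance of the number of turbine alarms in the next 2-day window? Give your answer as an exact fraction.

Total count: 2 + 5 + 2 + 3 + 1 + 1 + 5 + 2 + 0 + 3 = 24.
Total exposure: 10 days.
By Gamma–Poisson conjugacy, the posterior is Gamma(α + Σx, β + Σt) = Gamma(22 + 24, 3 + 10) = Gamma(46, 13).
The posterior predictive for a window of length T is Negative Binomial with variance T·α'·(β'+T)/β'² = 2·46·15/169 = 1380/169.

1380/169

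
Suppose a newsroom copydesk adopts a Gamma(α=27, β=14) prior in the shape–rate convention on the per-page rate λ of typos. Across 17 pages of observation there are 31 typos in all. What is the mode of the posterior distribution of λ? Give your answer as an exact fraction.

57/31

Total count 31 over total exposure 17 pages.
Conjugate update: add total count to the shape and total exposure to the rate, giving Gamma(58, 31).
Posterior mode = (α'−1)/β' = 57/31.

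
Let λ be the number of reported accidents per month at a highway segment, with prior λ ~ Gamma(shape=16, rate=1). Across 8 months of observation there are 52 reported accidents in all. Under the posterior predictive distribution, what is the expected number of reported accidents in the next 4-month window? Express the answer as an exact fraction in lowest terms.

272/9

Total count 52 over total exposure 8 months.
The Gamma prior is conjugate for the Poisson rate, so λ | data ~ Gamma(16+52, 1+8) = Gamma(68, 9).
Predictive mean over a 4-month window = T·E[λ|data] = 4·68/9 = 272/9.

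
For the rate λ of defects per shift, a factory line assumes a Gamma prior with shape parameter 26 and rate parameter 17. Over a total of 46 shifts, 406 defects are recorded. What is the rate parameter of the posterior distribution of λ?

Total count 406 over total exposure 46 shifts.
Posterior: α' = 26 + 406 = 432, β' = 17 + 46 = 63.

63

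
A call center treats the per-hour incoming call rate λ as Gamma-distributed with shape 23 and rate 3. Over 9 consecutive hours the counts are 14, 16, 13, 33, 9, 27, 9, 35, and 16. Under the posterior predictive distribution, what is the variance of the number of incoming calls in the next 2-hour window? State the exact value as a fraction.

Total count: 14 + 16 + 13 + 33 + 9 + 27 + 9 + 35 + 16 = 172.
Total exposure: 9 hours.
Posterior: α' = 23 + 172 = 195, β' = 3 + 9 = 12.
The posterior predictive for a window of length T is Negative Binomial with variance T·α'·(β'+T)/β'² = 2·195·14/144 = 455/12.

455/12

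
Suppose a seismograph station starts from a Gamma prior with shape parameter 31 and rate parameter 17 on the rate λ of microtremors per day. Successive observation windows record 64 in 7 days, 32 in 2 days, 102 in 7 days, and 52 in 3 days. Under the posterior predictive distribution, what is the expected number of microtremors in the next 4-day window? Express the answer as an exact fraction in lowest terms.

281/9

Total count: 64 + 32 + 102 + 52 = 250.
Total exposure: 7 + 2 + 7 + 3 = 19 days.
The Gamma prior is conjugate for the Poisson rate, so λ | data ~ Gamma(31+250, 17+19) = Gamma(281, 36).
Predictive mean over a 4-day window = T·E[λ|data] = 4·281/36 = 281/9.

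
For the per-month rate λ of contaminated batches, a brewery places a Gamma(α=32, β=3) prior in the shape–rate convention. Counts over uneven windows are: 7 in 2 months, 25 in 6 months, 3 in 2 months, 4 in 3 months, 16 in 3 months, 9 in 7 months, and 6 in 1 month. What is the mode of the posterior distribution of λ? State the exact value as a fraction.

Total count: 7 + 25 + 3 + 4 + 16 + 9 + 6 = 70.
Total exposure: 2 + 6 + 2 + 3 + 3 + 7 + 1 = 24 months.
Posterior: α' = 32 + 70 = 102, β' = 3 + 24 = 27.
Posterior mode = (α'−1)/β' = 101/27.

101/27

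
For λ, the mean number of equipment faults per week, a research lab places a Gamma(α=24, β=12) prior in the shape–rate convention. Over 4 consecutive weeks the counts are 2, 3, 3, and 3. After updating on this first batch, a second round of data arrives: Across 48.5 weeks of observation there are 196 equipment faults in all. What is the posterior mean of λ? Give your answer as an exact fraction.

Total count: 2 + 3 + 3 + 3 = 11.
Total exposure: 4 weeks.
After the first batch: Gamma(24 + 11, 12 + 4) = Gamma(35, 16).
Total count 196 over total exposure 48.5 weeks.
After the second batch: Gamma(35 + 196, 16 + 48.5) = Gamma(231, 129/2).
Posterior mean = α'/β' = 231/(129/2) = 154/43.

154/43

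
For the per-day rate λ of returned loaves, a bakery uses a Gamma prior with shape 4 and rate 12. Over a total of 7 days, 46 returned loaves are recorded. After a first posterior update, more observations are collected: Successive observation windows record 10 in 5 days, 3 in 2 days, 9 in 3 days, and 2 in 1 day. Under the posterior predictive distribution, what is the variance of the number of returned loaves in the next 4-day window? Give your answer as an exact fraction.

Total count 46 over total exposure 7 days.
After the first batch: Gamma(4 + 46, 12 + 7) = Gamma(50, 19).
Total count: 10 + 3 + 9 + 2 = 24.
Total exposure: 5 + 2 + 3 + 1 = 11 days.
After the second batch: Gamma(50 + 24, 19 + 11) = Gamma(74, 30).
The posterior predictive for a window of length T is Negative Binomial with variance T·α'·(β'+T)/β'² = 4·74·34/900 = 2516/225.

2516/225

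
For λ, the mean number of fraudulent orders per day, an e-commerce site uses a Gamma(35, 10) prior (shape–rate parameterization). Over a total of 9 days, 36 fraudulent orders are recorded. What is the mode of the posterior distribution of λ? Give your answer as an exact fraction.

Total count 36 over total exposure 9 days.
By Gamma–Poisson conjugacy, the posterior is Gamma(α + Σx, β + Σt) = Gamma(35 + 36, 10 + 9) = Gamma(71, 19).
Posterior mode = (α'−1)/β' = 70/19.

70/19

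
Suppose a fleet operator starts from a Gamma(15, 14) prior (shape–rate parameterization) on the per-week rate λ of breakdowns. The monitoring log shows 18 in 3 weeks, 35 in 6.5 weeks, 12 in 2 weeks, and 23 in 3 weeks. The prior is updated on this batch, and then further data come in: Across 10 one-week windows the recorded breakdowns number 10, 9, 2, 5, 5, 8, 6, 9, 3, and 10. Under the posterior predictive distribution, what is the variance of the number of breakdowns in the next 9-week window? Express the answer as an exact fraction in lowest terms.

290700/5929

Total count: 18 + 35 + 12 + 23 = 88.
Total exposure: 3 + 6.5 + 2 + 3 = 14.5 weeks.
After the first batch: Gamma(15 + 88, 14 + 14.5) = Gamma(103, 57/2).
Total count: 10 + 9 + 2 + 5 + 5 + 8 + 6 + 9 + 3 + 10 = 67.
Total exposure: 10 weeks.
After the second batch: Gamma(103 + 67, 57/2 + 10) = Gamma(170, 77/2).
The posterior predictive for a window of length T is Negative Binomial with variance T·α'·(β'+T)/β'² = 9·170·(95/2)/(5929/4) = 290700/5929.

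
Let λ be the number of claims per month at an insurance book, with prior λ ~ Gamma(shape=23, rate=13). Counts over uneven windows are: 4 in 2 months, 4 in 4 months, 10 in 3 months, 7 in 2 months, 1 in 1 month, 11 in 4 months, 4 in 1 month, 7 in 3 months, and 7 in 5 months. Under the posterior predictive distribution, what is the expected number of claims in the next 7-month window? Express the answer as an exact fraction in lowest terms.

273/19

Total count: 4 + 4 + 10 + 7 + 1 + 11 + 4 + 7 + 7 = 55.
Total exposure: 2 + 4 + 3 + 2 + 1 + 4 + 1 + 3 + 5 = 25 months.
Posterior: α' = 23 + 55 = 78, β' = 13 + 25 = 38.
Predictive mean over a 7-month window = T·E[λ|data] = 7·78/38 = 273/19.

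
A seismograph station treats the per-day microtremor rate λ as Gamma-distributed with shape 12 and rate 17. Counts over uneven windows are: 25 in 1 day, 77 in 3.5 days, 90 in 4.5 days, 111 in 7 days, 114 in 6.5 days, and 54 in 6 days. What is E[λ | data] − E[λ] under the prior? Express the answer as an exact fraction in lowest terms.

2190/221

Total count: 25 + 77 + 90 + 111 + 114 + 54 = 471.
Total exposure: 1 + 3.5 + 4.5 + 7 + 6.5 + 6 = 28.5 days.
Gamma(α, β) with Poisson data over total exposure Σt gives posterior Gamma(α+Σx, β+Σt) = Gamma(483, 91/2).
Posterior mean = 483/(91/2) = 138/13; prior mean = 12/17 = 12/17. Difference = 138/13 − 12/17 = 2190/221.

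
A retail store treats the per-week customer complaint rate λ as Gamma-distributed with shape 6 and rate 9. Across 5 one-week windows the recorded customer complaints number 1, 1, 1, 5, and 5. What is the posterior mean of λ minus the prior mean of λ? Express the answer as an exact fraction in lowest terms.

29/42

Total count: 1 + 1 + 1 + 5 + 5 = 13.
Total exposure: 5 weeks.
By Gamma–Poisson conjugacy, the posterior is Gamma(α + Σx, β + Σt) = Gamma(6 + 13, 9 + 5) = Gamma(19, 14).
Posterior mean = 19/14 = 19/14; prior mean = 6/9 = 2/3. Difference = 19/14 − 2/3 = 29/42.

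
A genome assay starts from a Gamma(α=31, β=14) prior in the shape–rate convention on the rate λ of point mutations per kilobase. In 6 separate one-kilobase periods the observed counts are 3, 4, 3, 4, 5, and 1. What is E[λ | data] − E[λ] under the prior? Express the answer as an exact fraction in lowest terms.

47/140

Total count: 3 + 4 + 3 + 4 + 5 + 1 = 20.
Total exposure: 6 kilobases.
Posterior: α' = 31 + 20 = 51, β' = 14 + 6 = 20.
Posterior mean = 51/20 = 51/20; prior mean = 31/14 = 31/14. Difference = 51/20 − 31/14 = 47/140.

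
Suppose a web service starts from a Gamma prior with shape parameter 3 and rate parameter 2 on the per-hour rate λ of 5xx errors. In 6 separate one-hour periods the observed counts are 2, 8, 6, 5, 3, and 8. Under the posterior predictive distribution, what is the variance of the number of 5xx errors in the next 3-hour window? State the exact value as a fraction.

Total count: 2 + 8 + 6 + 5 + 3 + 8 = 32.
Total exposure: 6 hours.
Gamma(α, β) with Poisson data over total exposure Σt gives posterior Gamma(α+Σx, β+Σt) = Gamma(35, 8).
The posterior predictive for a window of length T is Negative Binomial with variance T·α'·(β'+T)/β'² = 3·35·11/64 = 1155/64.

1155/64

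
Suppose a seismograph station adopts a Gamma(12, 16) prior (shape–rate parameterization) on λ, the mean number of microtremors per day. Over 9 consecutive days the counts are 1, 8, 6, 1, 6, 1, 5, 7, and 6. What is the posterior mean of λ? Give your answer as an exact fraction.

53/25

Total count: 1 + 8 + 6 + 1 + 6 + 1 + 5 + 7 + 6 = 41.
Total exposure: 9 days.
The Gamma prior is conjugate for the Poisson rate, so λ | data ~ Gamma(12+41, 16+9) = Gamma(53, 25).
Posterior mean = α'/β' = 53/25.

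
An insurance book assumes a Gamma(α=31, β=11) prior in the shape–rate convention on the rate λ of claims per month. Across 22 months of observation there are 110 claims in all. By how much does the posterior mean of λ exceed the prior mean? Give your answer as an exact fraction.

16/11

Total count 110 over total exposure 22 months.
The Gamma prior is conjugate for the Poisson rate, so λ | data ~ Gamma(31+110, 11+22) = Gamma(141, 33).
Posterior mean = 141/33 = 47/11; prior mean = 31/11 = 31/11. Difference = 47/11 − 31/11 = 16/11.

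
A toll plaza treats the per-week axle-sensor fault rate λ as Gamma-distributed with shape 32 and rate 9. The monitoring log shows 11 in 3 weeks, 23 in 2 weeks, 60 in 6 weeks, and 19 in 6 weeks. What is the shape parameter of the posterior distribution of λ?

145

Total count: 11 + 23 + 60 + 19 = 113.
Total exposure: 3 + 2 + 6 + 6 = 17 weeks.
Posterior: α' = 32 + 113 = 145, β' = 9 + 17 = 26.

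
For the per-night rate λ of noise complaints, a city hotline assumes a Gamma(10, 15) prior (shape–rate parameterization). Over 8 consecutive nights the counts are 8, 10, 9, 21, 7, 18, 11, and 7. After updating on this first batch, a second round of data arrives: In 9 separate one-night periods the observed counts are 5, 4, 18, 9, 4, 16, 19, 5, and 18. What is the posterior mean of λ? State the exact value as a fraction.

199/32

Total count: 8 + 10 + 9 + 21 + 7 + 18 + 11 + 7 = 91.
Total exposure: 8 nights.
After the first batch: Gamma(10 + 91, 15 + 8) = Gamma(101, 23).
Total count: 5 + 4 + 18 + 9 + 4 + 16 + 19 + 5 + 18 = 98.
Total exposure: 9 nights.
After the second batch: Gamma(101 + 98, 23 + 9) = Gamma(199, 32).
Posterior mean = α'/β' = 199/32.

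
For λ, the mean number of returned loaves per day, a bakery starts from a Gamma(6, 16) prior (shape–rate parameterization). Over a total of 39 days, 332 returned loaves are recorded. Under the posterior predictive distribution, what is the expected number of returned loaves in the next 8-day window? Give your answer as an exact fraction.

Total count 332 over total exposure 39 days.
The Gamma prior is conjugate for the Poisson rate, so λ | data ~ Gamma(6+332, 16+39) = Gamma(338, 55).
Predictive mean over an 8-day window = T·E[λ|data] = 8·338/55 = 2704/55.

2704/55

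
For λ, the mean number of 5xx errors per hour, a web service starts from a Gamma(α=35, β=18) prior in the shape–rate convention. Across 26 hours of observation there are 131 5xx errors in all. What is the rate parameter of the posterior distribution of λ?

44

Total count 131 over total exposure 26 hours.
Conjugate update: add total count to the shape and total exposure to the rate, giving Gamma(166, 44).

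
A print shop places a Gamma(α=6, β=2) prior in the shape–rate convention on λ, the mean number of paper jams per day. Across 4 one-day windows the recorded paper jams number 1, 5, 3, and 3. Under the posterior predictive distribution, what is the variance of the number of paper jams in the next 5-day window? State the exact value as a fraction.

55/2

Total count: 1 + 5 + 3 + 3 = 12.
Total exposure: 4 days.
The Gamma prior is conjugate for the Poisson rate, so λ | data ~ Gamma(6+12, 2+4) = Gamma(18, 6).
The posterior predictive for a window of length T is Negative Binomial with variance T·α'·(β'+T)/β'² = 5·18·11/36 = 55/2.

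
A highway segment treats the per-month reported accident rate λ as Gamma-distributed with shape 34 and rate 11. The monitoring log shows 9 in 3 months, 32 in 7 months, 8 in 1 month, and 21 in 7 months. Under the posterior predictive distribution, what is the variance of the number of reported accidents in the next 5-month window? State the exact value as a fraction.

17680/841

Total count: 9 + 32 + 8 + 21 = 70.
Total exposure: 3 + 7 + 1 + 7 = 18 months.
Posterior: α' = 34 + 70 = 104, β' = 11 + 18 = 29.
The posterior predictive for a window of length T is Negative Binomial with variance T·α'·(β'+T)/β'² = 5·104·34/841 = 17680/841.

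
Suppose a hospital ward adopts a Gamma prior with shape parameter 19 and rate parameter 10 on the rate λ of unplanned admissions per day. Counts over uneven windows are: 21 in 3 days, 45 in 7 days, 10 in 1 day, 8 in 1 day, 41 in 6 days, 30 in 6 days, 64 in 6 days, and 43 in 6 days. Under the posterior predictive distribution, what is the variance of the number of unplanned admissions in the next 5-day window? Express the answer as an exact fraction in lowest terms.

Total count: 21 + 45 + 10 + 8 + 41 + 30 + 64 + 43 = 262.
Total exposure: 3 + 7 + 1 + 1 + 6 + 6 + 6 + 6 = 36 days.
The Gamma prior is conjugate for the Poisson rate, so λ | data ~ Gamma(19+262, 10+36) = Gamma(281, 46).
The posterior predictive for a window of length T is Negative Binomial with variance T·α'·(β'+T)/β'² = 5·281·51/2116 = 71655/2116.

71655/2116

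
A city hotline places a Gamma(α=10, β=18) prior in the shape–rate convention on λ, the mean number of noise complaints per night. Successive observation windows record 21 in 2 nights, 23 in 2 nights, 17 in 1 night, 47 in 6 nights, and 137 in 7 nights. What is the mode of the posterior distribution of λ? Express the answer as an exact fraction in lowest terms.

127/18

Total count: 21 + 23 + 17 + 47 + 137 = 245.
Total exposure: 2 + 2 + 1 + 6 + 7 = 18 nights.
Conjugate update: add total count to the shape and total exposure to the rate, giving Gamma(255, 36).
Posterior mode = (α'−1)/β' = 254/36 = 127/18.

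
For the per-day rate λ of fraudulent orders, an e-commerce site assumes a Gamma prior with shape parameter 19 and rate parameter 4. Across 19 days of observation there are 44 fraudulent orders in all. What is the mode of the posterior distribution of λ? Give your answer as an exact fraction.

Total count 44 over total exposure 19 days.
Conjugate update: add total count to the shape and total exposure to the rate, giving Gamma(63, 23).
Posterior mode = (α'−1)/β' = 62/23.

62/23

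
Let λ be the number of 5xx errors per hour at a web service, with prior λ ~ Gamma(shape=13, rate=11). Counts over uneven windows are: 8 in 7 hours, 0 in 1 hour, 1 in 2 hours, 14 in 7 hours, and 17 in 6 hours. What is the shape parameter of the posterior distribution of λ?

Total count: 8 + 0 + 1 + 14 + 17 = 40.
Total exposure: 7 + 1 + 2 + 7 + 6 = 23 hours.
Gamma(α, β) with Poisson data over total exposure Σt gives posterior Gamma(α+Σx, β+Σt) = Gamma(53, 34).

53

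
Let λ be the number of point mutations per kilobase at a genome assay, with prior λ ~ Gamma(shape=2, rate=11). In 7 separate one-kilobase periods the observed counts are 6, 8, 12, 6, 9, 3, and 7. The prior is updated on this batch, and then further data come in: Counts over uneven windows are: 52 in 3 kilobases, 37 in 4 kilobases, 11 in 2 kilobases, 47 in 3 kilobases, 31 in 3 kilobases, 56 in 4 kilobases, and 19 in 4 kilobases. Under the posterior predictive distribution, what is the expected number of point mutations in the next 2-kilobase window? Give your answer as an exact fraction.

612/41

Total count: 6 + 8 + 12 + 6 + 9 + 3 + 7 = 51.
Total exposure: 7 kilobases.
After the first batch: Gamma(2 + 51, 11 + 7) = Gamma(53, 18).
Total count: 52 + 37 + 11 + 47 + 31 + 56 + 19 = 253.
Total exposure: 3 + 4 + 2 + 3 + 3 + 4 + 4 = 23 kilobases.
After the second batch: Gamma(53 + 253, 18 + 23) = Gamma(306, 41).
Predictive mean over a 2-kilobase window = T·E[λ|data] = 2·306/41 = 612/41.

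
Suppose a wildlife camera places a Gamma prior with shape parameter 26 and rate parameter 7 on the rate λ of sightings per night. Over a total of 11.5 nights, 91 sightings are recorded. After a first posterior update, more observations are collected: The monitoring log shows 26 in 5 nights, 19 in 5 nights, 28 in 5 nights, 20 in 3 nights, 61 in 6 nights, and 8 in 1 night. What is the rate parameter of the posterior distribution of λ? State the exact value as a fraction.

87/2

Total count 91 over total exposure 11.5 nights.
After the first batch: Gamma(26 + 91, 7 + 11.5) = Gamma(117, 37/2).
Total count: 26 + 19 + 28 + 20 + 61 + 8 = 162.
Total exposure: 5 + 5 + 5 + 3 + 6 + 1 = 25 nights.
After the second batch: Gamma(117 + 162, 37/2 + 25) = Gamma(279, 87/2).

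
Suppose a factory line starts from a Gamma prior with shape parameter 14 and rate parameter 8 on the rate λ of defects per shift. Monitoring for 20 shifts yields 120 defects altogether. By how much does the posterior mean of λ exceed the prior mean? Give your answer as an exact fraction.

85/28

Total count 120 over total exposure 20 shifts.
By Gamma–Poisson conjugacy, the posterior is Gamma(α + Σx, β + Σt) = Gamma(14 + 120, 8 + 20) = Gamma(134, 28).
Posterior mean = 134/28 = 67/14; prior mean = 14/8 = 7/4. Difference = 67/14 − 7/4 = 85/28.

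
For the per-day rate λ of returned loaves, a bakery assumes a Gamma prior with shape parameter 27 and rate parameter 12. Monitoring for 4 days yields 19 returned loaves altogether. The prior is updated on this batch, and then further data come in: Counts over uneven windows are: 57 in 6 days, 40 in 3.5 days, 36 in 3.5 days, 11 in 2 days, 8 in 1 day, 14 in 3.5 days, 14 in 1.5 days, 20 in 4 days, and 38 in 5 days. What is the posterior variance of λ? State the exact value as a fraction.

71/529

Total count 19 over total exposure 4 days.
After the first batch: Gamma(27 + 19, 12 + 4) = Gamma(46, 16).
Total count: 57 + 40 + 36 + 11 + 8 + 14 + 14 + 20 + 38 = 238.
Total exposure: 6 + 3.5 + 3.5 + 2 + 1 + 3.5 + 1.5 + 4 + 5 = 30 days.
After the second batch: Gamma(46 + 238, 16 + 30) = Gamma(284, 46).
Posterior variance = α'/β'² = 284/2116 = 71/529.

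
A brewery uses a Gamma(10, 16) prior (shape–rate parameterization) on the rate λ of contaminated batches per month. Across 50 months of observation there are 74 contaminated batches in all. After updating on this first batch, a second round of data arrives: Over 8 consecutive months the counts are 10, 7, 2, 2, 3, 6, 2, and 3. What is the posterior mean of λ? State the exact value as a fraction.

119/74

Total count 74 over total exposure 50 months.
After the first batch: Gamma(10 + 74, 16 + 50) = Gamma(84, 66).
Total count: 10 + 7 + 2 + 2 + 3 + 6 + 2 + 3 = 35.
Total exposure: 8 months.
After the second batch: Gamma(84 + 35, 66 + 8) = Gamma(119, 74).
Posterior mean = α'/β' = 119/74.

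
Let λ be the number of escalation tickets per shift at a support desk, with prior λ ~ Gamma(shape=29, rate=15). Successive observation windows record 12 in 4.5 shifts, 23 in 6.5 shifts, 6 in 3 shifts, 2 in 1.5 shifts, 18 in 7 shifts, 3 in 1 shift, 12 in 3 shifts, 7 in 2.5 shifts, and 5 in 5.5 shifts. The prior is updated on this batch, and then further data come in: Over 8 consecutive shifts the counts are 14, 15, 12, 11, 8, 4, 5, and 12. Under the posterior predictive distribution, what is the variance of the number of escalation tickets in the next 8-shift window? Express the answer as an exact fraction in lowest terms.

415008/13225

Total count: 12 + 23 + 6 + 2 + 18 + 3 + 12 + 7 + 5 = 88.
Total exposure: 4.5 + 6.5 + 3 + 1.5 + 7 + 1 + 3 + 2.5 + 5.5 = 34.5 shifts.
After the first batch: Gamma(29 + 88, 15 + 34.5) = Gamma(117, 99/2).
Total count: 14 + 15 + 12 + 11 + 8 + 4 + 5 + 12 = 81.
Total exposure: 8 shifts.
After the second batch: Gamma(117 + 81, 99/2 + 8) = Gamma(198, 115/2).
The posterior predictive for a window of length T is Negative Binomial with variance T·α'·(β'+T)/β'² = 8·198·(131/2)/(13225/4) = 415008/13225.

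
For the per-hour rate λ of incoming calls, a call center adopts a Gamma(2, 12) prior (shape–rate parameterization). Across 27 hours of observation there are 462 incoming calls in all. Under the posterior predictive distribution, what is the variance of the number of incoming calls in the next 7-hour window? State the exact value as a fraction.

149408/1521

Total count 462 over total exposure 27 hours.
By Gamma–Poisson conjugacy, the posterior is Gamma(α + Σx, β + Σt) = Gamma(2 + 462, 12 + 27) = Gamma(464, 39).
The posterior predictive for a window of length T is Negative Binomial with variance T·α'·(β'+T)/β'² = 7·464·46/1521 = 149408/1521.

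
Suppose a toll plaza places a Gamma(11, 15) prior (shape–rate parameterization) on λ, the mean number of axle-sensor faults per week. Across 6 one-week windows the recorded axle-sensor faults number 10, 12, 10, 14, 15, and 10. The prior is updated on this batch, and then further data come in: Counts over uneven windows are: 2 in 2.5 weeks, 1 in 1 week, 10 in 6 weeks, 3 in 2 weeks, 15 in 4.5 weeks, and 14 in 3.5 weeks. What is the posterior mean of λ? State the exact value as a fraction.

254/81

Total count: 10 + 12 + 10 + 14 + 15 + 10 = 71.
Total exposure: 6 weeks.
After the first batch: Gamma(11 + 71, 15 + 6) = Gamma(82, 21).
Total count: 2 + 1 + 10 + 3 + 15 + 14 = 45.
Total exposure: 2.5 + 1 + 6 + 2 + 4.5 + 3.5 = 19.5 weeks.
After the second batch: Gamma(82 + 45, 21 + 19.5) = Gamma(127, 81/2).
Posterior mean = α'/β' = 127/(81/2) = 254/81.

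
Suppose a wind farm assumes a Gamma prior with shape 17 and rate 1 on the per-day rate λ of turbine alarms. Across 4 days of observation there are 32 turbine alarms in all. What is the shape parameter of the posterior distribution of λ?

49

Total count 32 over total exposure 4 days.
By Gamma–Poisson conjugacy, the posterior is Gamma(α + Σx, β + Σt) = Gamma(17 + 32, 1 + 4) = Gamma(49, 5).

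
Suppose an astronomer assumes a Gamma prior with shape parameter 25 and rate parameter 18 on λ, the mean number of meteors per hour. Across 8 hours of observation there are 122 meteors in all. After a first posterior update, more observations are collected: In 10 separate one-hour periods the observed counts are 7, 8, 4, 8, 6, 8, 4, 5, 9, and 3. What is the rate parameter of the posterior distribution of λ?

36

Total count 122 over total exposure 8 hours.
After the first batch: Gamma(25 + 122, 18 + 8) = Gamma(147, 26).
Total count: 7 + 8 + 4 + 8 + 6 + 8 + 4 + 5 + 9 + 3 = 62.
Total exposure: 10 hours.
After the second batch: Gamma(147 + 62, 26 + 10) = Gamma(209, 36).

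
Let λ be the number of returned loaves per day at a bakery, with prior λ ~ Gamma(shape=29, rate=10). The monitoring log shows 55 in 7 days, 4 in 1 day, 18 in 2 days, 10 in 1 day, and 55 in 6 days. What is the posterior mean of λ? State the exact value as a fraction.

Total count: 55 + 4 + 18 + 10 + 55 = 142.
Total exposure: 7 + 1 + 2 + 1 + 6 = 17 days.
Posterior: α' = 29 + 142 = 171, β' = 10 + 17 = 27.
Posterior mean = α'/β' = 171/27 = 19/3.

19/3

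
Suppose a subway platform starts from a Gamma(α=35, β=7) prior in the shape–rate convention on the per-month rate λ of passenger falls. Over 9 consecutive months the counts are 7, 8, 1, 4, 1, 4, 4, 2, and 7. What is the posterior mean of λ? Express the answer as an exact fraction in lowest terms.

Total count: 7 + 8 + 1 + 4 + 1 + 4 + 4 + 2 + 7 = 38.
Total exposure: 9 months.
Conjugate update: add total count to the shape and total exposure to the rate, giving Gamma(73, 16).
Posterior mean = α'/β' = 73/16.

73/16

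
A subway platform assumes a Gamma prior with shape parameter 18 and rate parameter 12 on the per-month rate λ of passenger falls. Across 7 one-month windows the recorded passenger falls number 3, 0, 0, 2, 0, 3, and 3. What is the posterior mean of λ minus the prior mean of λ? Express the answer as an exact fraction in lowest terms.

1/38

Total count: 3 + 0 + 0 + 2 + 0 + 3 + 3 = 11.
Total exposure: 7 months.
Conjugate update: add total count to the shape and total exposure to the rate, giving Gamma(29, 19).
Posterior mean = 29/19 = 29/19; prior mean = 18/12 = 3/2. Difference = 29/19 − 3/2 = 1/38.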